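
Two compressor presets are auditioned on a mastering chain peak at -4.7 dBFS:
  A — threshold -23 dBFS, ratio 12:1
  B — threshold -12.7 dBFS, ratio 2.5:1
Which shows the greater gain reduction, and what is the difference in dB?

A: GR = 18.3 − 18.3/12 = 16.775 dB.
B: GR = 8 − 8/2.5 = 4.8 dB.
A applies 11.975 dB more gain reduction.

A, by 11.975 dB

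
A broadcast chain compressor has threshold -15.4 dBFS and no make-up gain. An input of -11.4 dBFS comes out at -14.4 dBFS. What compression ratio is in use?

Input overshoot = -11.4 − (-15.4) = 4 dB; output overshoot = -14.4 − (-15.4) = 1 dB.
Ratio = 4 / 1 = 4.

4:1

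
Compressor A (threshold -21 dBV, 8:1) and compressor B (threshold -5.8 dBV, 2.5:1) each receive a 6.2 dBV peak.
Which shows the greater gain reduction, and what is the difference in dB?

A: GR = 27.2 − 27.2/8 = 23.8 dB.
B: GR = 12 − 12/2.5 = 7.2 dB.
A applies 16.6 dB more gain reduction.

A, by 16.6 dB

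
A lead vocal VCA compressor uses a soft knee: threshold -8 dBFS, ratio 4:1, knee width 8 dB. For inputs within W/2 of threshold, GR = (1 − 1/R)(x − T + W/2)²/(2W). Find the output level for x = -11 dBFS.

x − T + W/2 = -11 − (-8) + 4 = 1.
GR = (1 − 1/4) × 1² / 16 = 0.75 × 1 / 16 = 0.046875 dB.
Output = -11 − 0.046875 = -11.046875 dBFS.

-11.046875 dBFS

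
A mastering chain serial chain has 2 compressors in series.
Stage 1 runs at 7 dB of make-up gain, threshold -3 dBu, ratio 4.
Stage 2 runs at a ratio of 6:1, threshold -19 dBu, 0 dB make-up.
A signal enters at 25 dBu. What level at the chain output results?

Stage 1: 28 dB above -3 dBu, reduced 4:1 to 7 dB above → 4 dBu; +7 dB make-up → 11 dBu.
Stage 2: overshoot 30 dB → 30/6 = 5 dB → -14 dBu.

-14 dBu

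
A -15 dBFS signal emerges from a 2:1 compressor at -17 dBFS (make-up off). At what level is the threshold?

-19 dBFS

Gain reduction = -15 − (-17) = 2 dB; output overshoot = GR / (R − 1) = 2 / 1 = 2 dB.
Threshold = output − output overshoot = -17 − 2 = -19 dBFS.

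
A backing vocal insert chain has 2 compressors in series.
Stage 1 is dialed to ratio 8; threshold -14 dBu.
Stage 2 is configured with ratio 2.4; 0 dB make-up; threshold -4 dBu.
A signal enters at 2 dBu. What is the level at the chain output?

-12 dBu

Stage 1: 2 dBu is 16 dB over -14 dBu; at 8:1 that becomes 2 dB over, giving -12 dBu.
Stage 2: -12 dBu is at or below the -4 dBu threshold — no compression; output -12 dBu.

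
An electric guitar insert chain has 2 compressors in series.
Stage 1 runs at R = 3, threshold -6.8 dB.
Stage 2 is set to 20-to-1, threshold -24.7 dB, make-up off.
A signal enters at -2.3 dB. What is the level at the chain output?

Stage 1: overshoot 4.5 dB → 4.5/3 = 1.5 dB → -5.3 dB.
Stage 2: -5.3 dB is 19.4 dB over -24.7 dB; at 20:1 that becomes 0.97 dB over, giving -23.73 dB.

-23.73 dB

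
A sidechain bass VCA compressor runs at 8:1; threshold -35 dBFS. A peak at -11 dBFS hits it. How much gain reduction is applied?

21 dB

Overshoot = -11 − (-35) = 24 dB.
After 8:1 compression the overshoot becomes 24/8 = 3 dB.
So the signal is attenuated by 24 − 3 = 21 dB.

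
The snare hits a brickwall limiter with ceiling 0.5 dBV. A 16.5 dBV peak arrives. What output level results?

The limiter clamps the peak to its 0.5 dBV ceiling.

0.5 dBV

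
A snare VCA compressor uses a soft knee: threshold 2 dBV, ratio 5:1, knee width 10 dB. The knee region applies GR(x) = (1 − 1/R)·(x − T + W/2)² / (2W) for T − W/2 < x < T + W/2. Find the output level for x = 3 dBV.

1.56 dBV

x − T + W/2 = 3 − 2 + 5 = 6.
GR = (1 − 1/5) × 6² / 20 = 0.8 × 36 / 20 = 1.44 dB.
Output = 3 − 1.44 = 1.56 dBV.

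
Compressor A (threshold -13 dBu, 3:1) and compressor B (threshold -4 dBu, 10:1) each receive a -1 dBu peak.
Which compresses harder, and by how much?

A: overshoot 12 dB → output overshoot 4 dB → GR 8 dB.
B: overshoot 3 dB → output overshoot 0.3 dB → GR 2.7 dB.
A applies 5.3 dB more gain reduction.

A, by 5.3 dB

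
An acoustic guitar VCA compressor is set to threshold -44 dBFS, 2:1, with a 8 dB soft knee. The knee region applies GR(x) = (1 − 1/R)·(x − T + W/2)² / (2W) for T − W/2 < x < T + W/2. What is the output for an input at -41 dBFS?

x − T + W/2 = -41 − (-44) + 4 = 7.
GR = (1 − 1/2) × 7² / 16 = 0.5 × 49 / 16 = 1.53125 dB.
Output = -41 − 1.53125 = -42.53125 dBFS.

-42.53125 dBFS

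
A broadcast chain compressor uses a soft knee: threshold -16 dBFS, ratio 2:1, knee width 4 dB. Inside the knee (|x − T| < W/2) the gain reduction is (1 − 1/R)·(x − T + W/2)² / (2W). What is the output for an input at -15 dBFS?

-15.5625 dBFS

x − T + W/2 = -15 − (-16) + 2 = 3.
GR = (1 − 1/2) × 3² / 8 = 0.5 × 9 / 8 = 0.5625 dB.
Output = -15 − 0.5625 = -15.5625 dBFS.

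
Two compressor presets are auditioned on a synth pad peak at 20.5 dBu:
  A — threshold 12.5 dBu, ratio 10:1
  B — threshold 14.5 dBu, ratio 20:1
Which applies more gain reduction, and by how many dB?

A: overshoot 8 dB → output overshoot 0.8 dB → GR 7.2 dB.
B: overshoot 6 dB → output overshoot 0.3 dB → GR 5.7 dB.
A reduces 1.5 dB more.

A, by 1.5 dB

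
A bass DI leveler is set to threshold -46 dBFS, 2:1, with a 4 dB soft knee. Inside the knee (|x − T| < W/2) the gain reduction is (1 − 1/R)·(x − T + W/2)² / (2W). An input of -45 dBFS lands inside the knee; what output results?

x − T + W/2 = -45 − (-46) + 2 = 3.
GR = (1 − 1/2) × 3² / 8 = 0.5 × 9 / 8 = 0.5625 dB.
Output = -45 − 0.5625 = -45.5625 dBFS.

-45.5625 dBFS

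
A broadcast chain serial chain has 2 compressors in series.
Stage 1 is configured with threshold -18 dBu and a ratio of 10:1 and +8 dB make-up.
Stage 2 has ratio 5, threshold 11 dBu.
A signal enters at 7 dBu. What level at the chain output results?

Stage 1: 25 dB above -18 dBu, reduced 10:1 to 2.5 dB above → -15.5 dBu; +8 dB make-up → -7.5 dBu.
Stage 2: -7.5 dBu ≤ 11 dBu, so stage 2 doesn't engage; output -7.5 dBu.

-7.5 dBu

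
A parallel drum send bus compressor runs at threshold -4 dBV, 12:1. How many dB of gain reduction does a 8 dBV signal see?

8 dBV exceeds the threshold by 12 dB.
A 12:1 ratio leaves 1 dB of that excess.
So the signal is attenuated by 12 − 1 = 11 dB.

11 dB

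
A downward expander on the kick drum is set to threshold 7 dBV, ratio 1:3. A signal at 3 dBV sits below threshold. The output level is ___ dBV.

-5 dBV

Below threshold, a 1:3 expander applies gain = (3−1)×(T − x) of attenuation.
(3−1) × 4 = 8 dB, so output = 3 − 8 = -5 dBV.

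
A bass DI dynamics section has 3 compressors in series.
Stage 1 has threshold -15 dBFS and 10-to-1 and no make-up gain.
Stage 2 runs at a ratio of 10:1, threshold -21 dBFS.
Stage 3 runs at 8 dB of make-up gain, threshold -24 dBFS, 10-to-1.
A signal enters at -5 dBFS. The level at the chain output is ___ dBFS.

Stage 1: -5 dBFS is 10 dB over -15 dBFS; at 10:1 that becomes 1 dB over, giving -14 dBFS.
Stage 2: 7 dB above -21 dBFS, reduced 10:1 to 0.7 dB above → -20.3 dBFS.
Stage 3: -20.3 dBFS is 3.7 dB over -24 dBFS; at 10:1 that becomes 0.37 dB over, giving -23.63 dBFS; +8 dB make-up → -15.63 dBFS.

-15.63 dBFS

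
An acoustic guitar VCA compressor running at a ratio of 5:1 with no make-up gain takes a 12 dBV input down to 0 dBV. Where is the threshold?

-3 dBV

Let T be the threshold. Output overshoot = (input overshoot)/R, so 0 − T = (12 − T)/5.
5·(0 − T) = 12 − T → 4·T = 0 − 12 = -12.
T = -12/4 = -3 dBV.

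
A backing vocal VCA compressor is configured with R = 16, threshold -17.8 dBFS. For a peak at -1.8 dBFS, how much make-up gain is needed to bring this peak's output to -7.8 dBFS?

9 dB

The peak compresses to -17.8 + 16/16 = -16.8 dBFS.
To reach -7.8 dBFS requires -7.8 − (-16.8) = 9 dB of make-up.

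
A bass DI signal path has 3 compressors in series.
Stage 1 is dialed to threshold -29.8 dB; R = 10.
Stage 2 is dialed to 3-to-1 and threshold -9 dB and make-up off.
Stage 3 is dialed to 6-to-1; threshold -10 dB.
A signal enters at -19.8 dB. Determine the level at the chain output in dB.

-28.8 dB

Stage 1: -19.8 dB is 10 dB over -29.8 dB; at 10:1 that becomes 1 dB over, giving -28.8 dB.
Stage 2: -28.8 dB is at or below the -9 dB threshold — no compression; output -28.8 dB.
Stage 3: below threshold (-28.8 ≤ -10); passes unchanged; output -28.8 dB.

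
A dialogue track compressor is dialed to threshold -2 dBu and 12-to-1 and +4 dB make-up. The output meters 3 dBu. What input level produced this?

10 dBu

Remove make-up: 3 − 4 = -1 dBu.
The compressed level sits -1 − (-2) = 1 dB over threshold.
Undo the ratio: input overshoot = 1 × 12 = 12 dB, giving input = 10 dBu.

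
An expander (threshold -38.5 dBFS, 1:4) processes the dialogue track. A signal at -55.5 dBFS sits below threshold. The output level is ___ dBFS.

The input is 17 dB below the -38.5 dBFS threshold.
A 1:4 expander multiplies undershoot by 4: 17 × 4 = 68 dB below threshold.
Output = -38.5 − 68 = -106.5 dBFS.

-106.5 dBFS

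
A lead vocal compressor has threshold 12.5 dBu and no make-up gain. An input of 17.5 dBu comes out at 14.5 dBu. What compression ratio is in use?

2.5:1

Input overshoot = 17.5 − 12.5 = 5 dB; output overshoot = 14.5 − 12.5 = 2 dB.
Ratio = 5 / 2 = 2.5.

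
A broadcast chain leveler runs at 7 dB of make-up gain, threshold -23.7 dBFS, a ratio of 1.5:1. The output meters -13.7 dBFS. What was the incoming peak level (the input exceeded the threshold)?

Remove make-up: -13.7 − 7 = -20.7 dBFS.
The compressed level sits -20.7 − (-23.7) = 3 dB over threshold.
Undo the ratio: input overshoot = 3 × 1.5 = 4.5 dB, giving input = -19.2 dBFS.

-19.2 dBFS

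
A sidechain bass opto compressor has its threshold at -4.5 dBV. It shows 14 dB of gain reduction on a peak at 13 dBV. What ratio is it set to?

5:1

Input overshoot = 13 − (-4.5) = 17.5 dB.
Output overshoot = 17.5 − 14 = 3.5 dB.
Ratio = input overshoot / output overshoot = 17.5 / 3.5 = 5.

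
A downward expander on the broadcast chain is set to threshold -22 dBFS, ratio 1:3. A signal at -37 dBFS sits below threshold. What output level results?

The input is 15 dB below the -22 dBFS threshold.
A 1:3 expander multiplies undershoot by 3: 15 × 3 = 45 dB below threshold.
Output = -22 − 45 = -67 dBFS.

-67 dBFS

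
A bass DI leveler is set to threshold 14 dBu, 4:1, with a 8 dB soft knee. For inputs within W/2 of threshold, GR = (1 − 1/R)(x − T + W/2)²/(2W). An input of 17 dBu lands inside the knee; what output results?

x − T + W/2 = 17 − 14 + 4 = 7.
GR = (1 − 1/4) × 7² / 16 = 0.75 × 49 / 16 = 2.296875 dB.
Output = 17 − 2.296875 = 14.703125 dBu.

14.703125 dBu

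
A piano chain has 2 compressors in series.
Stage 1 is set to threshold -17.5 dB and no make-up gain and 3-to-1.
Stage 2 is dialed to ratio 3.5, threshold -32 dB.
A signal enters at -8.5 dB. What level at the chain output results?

-27 dB

Stage 1: 9 dB above -17.5 dB, reduced 3:1 to 3 dB above → -14.5 dB.
Stage 2: overshoot 17.5 dB → 17.5/3.5 = 5 dB → -27 dB.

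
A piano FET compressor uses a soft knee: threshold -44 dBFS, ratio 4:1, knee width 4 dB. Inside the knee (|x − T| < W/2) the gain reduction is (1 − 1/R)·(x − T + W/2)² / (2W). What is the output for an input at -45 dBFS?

x − T + W/2 = -45 − (-44) + 2 = 1.
GR = (1 − 1/4) × 1² / 8 = 0.75 × 1 / 8 = 0.09375 dB.
Output = -45 − 0.09375 = -45.09375 dBFS.

-45.09375 dBFS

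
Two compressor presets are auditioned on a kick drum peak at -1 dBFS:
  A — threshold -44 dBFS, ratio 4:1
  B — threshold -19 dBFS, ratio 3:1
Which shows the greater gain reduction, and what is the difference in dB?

A: 43 dB over, compressed to 10.75 dB over, so 32.25 dB of GR.
B: 18 dB over, compressed to 6 dB over, so 12 dB of GR.
A reduces 20.25 dB more.

A, by 20.25 dB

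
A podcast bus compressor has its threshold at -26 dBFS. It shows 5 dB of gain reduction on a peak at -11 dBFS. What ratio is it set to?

1.5:1

Input overshoot = -11 − (-26) = 15 dB.
Output overshoot = 15 − 5 = 10 dB.
Ratio = input overshoot / output overshoot = 15 / 10 = 1.5.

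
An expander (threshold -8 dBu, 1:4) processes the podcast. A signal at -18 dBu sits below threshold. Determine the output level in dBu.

-48 dBu

Below threshold, a 1:4 expander applies gain = (4−1)×(T − x) of attenuation.
(4−1) × 10 = 30 dB, so output = -18 − 30 = -48 dBu.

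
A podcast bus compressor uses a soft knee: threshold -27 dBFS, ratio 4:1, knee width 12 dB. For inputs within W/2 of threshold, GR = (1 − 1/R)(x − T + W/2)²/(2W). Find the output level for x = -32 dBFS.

x − T + W/2 = -32 − (-27) + 6 = 1.
GR = (1 − 1/4) × 1² / 24 = 0.75 × 1 / 24 = 0.03125 dB.
Output = -32 − 0.03125 = -32.03125 dBFS.

-32.03125 dBFS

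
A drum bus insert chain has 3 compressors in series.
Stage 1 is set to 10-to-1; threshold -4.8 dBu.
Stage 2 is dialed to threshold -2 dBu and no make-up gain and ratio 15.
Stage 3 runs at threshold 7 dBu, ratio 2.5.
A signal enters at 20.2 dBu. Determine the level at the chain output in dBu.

Stage 1: 25 dB above -4.8 dBu, reduced 10:1 to 2.5 dB above → -2.3 dBu.
Stage 2: -2.3 dBu is at or below the -2 dBu threshold — no compression; output -2.3 dBu.
Stage 3: below threshold (-2.3 ≤ 7); passes unchanged; output -2.3 dBu.

-2.3 dBu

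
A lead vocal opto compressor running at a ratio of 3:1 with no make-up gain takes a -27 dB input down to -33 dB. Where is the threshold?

-36 dB

Input is 9 dB above T (since output overshoot × R = input overshoot: (-33 − T)·3 = -27 − T gives T = -36 dB).
Check: -36 + (-27 − (-36))/3 = -36 + 3 = -33 dB. ✓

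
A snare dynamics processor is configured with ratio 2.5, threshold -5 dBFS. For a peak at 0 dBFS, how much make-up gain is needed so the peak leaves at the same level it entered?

3 dB

Overshoot 5 dB → 5/2.5 = 2 dB after compression, so the compressed level is -5 + 2 = -3 dBFS.
Make-up = target − compressed = 0 − (-3) = 3 dB.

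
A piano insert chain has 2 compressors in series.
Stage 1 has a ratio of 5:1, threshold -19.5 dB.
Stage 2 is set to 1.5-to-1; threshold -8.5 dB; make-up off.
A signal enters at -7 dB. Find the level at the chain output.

-17 dB

Stage 1: overshoot 12.5 dB → 12.5/5 = 2.5 dB → -17 dB.
Stage 2: -17 dB ≤ -8.5 dB, so stage 2 doesn't engage; output -17 dB.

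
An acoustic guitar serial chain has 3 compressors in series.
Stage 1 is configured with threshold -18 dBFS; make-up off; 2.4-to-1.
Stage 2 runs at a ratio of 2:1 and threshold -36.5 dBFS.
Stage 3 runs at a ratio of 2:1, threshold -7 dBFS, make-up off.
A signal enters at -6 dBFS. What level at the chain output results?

Stage 1: overshoot 12 dB → 12/2.4 = 5 dB → -13 dBFS.
Stage 2: 23.5 dB above -36.5 dBFS, reduced 2:1 to 11.75 dB above → -24.75 dBFS.
Stage 3: below threshold (-24.75 ≤ -7); passes unchanged; output -24.75 dBFS.

-24.75 dBFS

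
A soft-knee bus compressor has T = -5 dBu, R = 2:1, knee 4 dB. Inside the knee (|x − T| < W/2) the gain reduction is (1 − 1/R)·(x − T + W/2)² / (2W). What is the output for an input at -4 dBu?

x − T + W/2 = -4 − (-5) + 2 = 3.
GR = (1 − 1/2) × 3² / 8 = 0.5 × 9 / 8 = 0.5625 dB.
Output = -4 − 0.5625 = -4.5625 dBu.

-4.5625 dBu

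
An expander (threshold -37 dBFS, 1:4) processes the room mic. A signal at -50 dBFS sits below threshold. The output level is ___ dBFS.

Below threshold, a 1:4 expander applies gain = (4−1)×(T − x) of attenuation.
(4−1) × 13 = 39 dB, so output = -50 − 39 = -89 dBFS.

-89 dBFS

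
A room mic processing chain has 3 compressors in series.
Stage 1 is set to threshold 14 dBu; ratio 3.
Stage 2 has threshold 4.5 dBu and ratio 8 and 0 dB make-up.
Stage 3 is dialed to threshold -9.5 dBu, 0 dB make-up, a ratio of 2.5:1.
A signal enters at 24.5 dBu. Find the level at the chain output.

-3.25 dBu

Stage 1: overshoot 10.5 dB → 10.5/3 = 3.5 dB → 17.5 dBu.
Stage 2: 17.5 dBu is 13 dB over 4.5 dBu; at 8:1 that becomes 1.625 dB over, giving 6.125 dBu.
Stage 3: 6.125 dBu is 15.625 dB over -9.5 dBu; at 2.5:1 that becomes 6.25 dB over, giving -3.25 dBu.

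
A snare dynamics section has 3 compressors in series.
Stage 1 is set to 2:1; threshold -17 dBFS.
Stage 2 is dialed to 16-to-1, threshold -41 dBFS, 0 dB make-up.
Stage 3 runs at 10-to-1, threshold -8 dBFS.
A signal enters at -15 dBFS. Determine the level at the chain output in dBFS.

-39.4375 dBFS

Stage 1: overshoot 2 dB → 2/2 = 1 dB → -16 dBFS.
Stage 2: overshoot 25 dB → 25/16 = 1.5625 dB → -39.4375 dBFS.
Stage 3: -39.4375 dBFS ≤ -8 dBFS, so stage 3 doesn't engage; output -39.4375 dBFS.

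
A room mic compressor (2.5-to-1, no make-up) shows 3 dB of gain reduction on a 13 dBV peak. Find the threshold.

8 dBV

Let T be the threshold. Output overshoot = (input overshoot)/R, so 10 − T = (13 − T)/2.5.
2.5·(10 − T) = 13 − T → 1.5·T = 25 − 13 = 12.
T = 12/1.5 = 8 dBV.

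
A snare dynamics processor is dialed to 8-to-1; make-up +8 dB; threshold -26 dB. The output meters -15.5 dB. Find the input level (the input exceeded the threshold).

Remove make-up: -15.5 − 8 = -23.5 dB.
The compressed level sits -23.5 − (-26) = 2.5 dB over threshold.
Undo the ratio: input overshoot = 2.5 × 8 = 20 dB, giving input = -6 dB.

-6 dB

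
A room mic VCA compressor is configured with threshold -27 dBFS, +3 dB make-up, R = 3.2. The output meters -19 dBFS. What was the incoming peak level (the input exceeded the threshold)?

-11 dBFS

Stripping the +3 dB make-up gives -22 dBFS at the gain stage.
Post-compression overshoot = -22 − (-27) = 5 dB.
Input overshoot = R × output overshoot = 16 dB → input = -27 + 16 = -11 dBFS.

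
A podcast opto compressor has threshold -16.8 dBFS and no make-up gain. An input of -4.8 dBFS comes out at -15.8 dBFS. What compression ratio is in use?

12:1

Input overshoot = -4.8 − (-16.8) = 12 dB; output overshoot = -15.8 − (-16.8) = 1 dB.
Ratio = 12 / 1 = 12.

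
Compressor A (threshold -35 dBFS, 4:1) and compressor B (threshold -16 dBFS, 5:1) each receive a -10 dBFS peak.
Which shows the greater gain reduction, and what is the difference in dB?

A: GR = 25 − 25/4 = 18.75 dB.
B: GR = 6 − 6/5 = 4.8 dB.
A reduces 13.95 dB more.

A, by 13.95 dB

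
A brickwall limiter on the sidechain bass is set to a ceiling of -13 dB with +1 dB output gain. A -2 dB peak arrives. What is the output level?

-12 dB

At ∞:1, everything above -13 dB is held at the ceiling.
Output gain then adds 1 dB: -13 + 1 = -12 dB.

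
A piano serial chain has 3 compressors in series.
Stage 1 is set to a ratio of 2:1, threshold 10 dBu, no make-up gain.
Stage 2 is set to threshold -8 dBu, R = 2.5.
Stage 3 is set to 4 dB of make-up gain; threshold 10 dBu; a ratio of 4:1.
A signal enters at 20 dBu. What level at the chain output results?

5.2 dBu

Stage 1: 20 dBu is 10 dB over 10 dBu; at 2:1 that becomes 5 dB over, giving 15 dBu.
Stage 2: 23 dB above -8 dBu, reduced 2.5:1 to 9.2 dB above → 1.2 dBu.
Stage 3: below threshold (1.2 ≤ 10); passes unchanged; make-up brings it to 5.2 dBu.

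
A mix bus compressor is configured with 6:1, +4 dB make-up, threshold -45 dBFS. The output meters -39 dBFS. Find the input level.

Before make-up, the level was -39 − 4 = -43 dBFS.
The compressed level sits -43 − (-45) = 2 dB over threshold.
Before 6:1 compression the overshoot was 2 × 6 = 12 dB, so input = -45 + 12 = -33 dBFS.

-33 dBFS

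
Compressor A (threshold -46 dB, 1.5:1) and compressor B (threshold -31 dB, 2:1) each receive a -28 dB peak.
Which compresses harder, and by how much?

A: 18 dB over, compressed to 12 dB over, so 6 dB of GR.
B: 3 dB over, compressed to 1.5 dB over, so 1.5 dB of GR.
Difference: 4.5 dB in favour of A.

A, by 4.5 dB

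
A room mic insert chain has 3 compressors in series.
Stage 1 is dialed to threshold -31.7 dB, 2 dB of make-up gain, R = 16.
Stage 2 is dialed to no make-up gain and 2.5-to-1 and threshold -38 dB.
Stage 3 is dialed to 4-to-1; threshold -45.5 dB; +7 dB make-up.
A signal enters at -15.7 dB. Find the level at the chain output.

Stage 1: overshoot 16 dB → 16/16 = 1 dB → -30.7 dB; +2 dB make-up → -28.7 dB.
Stage 2: overshoot 9.3 dB → 9.3/2.5 = 3.72 dB → -34.28 dB.
Stage 3: overshoot 11.22 dB → 11.22/4 = 2.805 dB → -42.695 dB; +7 dB make-up → -35.695 dB.

-35.695 dB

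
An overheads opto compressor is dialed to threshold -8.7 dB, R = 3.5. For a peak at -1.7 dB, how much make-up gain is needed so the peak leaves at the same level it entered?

5 dB

Without make-up, output = threshold + overshoot/3.5 = -8.7 + 2 = -6.7 dB.
Gap to target: 5 dB.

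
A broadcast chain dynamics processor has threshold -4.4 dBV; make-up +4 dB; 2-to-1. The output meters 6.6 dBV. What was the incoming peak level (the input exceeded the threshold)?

9.6 dBV

Before make-up, the level was 6.6 − 4 = 2.6 dBV.
That's 7 dB above the -4.4 dBV threshold.
Before 2:1 compression the overshoot was 7 × 2 = 14 dB, so input = -4.4 + 14 = 9.6 dBV.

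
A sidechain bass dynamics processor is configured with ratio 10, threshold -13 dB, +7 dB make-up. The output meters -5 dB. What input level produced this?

-3 dB

Remove make-up: -5 − 7 = -12 dB.
Post-compression overshoot = -12 − (-13) = 1 dB.
Input overshoot = R × output overshoot = 10 dB → input = -13 + 10 = -3 dB.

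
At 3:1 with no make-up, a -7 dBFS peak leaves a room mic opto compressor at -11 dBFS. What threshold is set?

-13 dBFS

Let T be the threshold. Output overshoot = (input overshoot)/R, so -11 − T = (-7 − T)/3.
3·(-11 − T) = -7 − T → 2·T = -33 − (-7) = -26.
T = -26/2 = -13 dBFS.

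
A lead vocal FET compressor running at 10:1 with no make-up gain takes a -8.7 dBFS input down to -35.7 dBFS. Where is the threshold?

-38.7 dBFS

Gain reduction = -8.7 − (-35.7) = 27 dB; output overshoot = GR / (R − 1) = 27 / 9 = 3 dB.
Threshold = output − output overshoot = -35.7 − 3 = -38.7 dBFS.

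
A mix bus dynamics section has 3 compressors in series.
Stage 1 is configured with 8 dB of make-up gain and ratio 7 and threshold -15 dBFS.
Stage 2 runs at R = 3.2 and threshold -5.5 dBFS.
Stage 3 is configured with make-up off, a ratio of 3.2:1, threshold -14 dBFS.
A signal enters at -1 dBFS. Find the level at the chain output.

Stage 1: 14 dB above -15 dBFS, reduced 7:1 to 2 dB above → -13 dBFS; +8 dB make-up → -5 dBFS.
Stage 2: -5 dBFS is 0.5 dB over -5.5 dBFS; at 3.2:1 that becomes 0.15625 dB over, giving -5.34375 dBFS.
Stage 3: -5.34375 dBFS is 8.65625 dB over -14 dBFS; at 3.2:1 that becomes 2.705078 dB over, giving -11.294922 dBFS.

-11.294922 dBFS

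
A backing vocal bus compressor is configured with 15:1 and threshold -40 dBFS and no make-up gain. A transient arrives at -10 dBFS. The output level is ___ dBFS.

-38 dBFS

Overshoot: -10 − (-40) = 30 dB.
The 30 dB excess becomes 2 dB after 15:1 reduction.
So the level is -40 + 2 = -38 dBFS.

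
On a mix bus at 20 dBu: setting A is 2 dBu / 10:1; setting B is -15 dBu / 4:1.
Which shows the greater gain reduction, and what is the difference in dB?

B, by 10.05 dB

A: GR = 18 − 18/10 = 16.2 dB.
B: GR = 35 − 35/4 = 26.25 dB.
B applies 10.05 dB more gain reduction.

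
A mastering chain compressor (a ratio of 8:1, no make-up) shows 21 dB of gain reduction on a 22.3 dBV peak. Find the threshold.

Input is 24 dB above T (since output overshoot × R = input overshoot: (1.3 − T)·8 = 22.3 − T gives T = -1.7 dBV).
Check: -1.7 + (22.3 − (-1.7))/8 = -1.7 + 3 = 1.3 dBV. ✓

-1.7 dBV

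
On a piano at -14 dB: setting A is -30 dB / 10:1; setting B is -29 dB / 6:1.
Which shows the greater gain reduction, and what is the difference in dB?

A, by 1.9 dB

A: 16 dB over, compressed to 1.6 dB over, so 14.4 dB of GR.
B: 15 dB over, compressed to 2.5 dB over, so 12.5 dB of GR.
A applies 1.9 dB more gain reduction.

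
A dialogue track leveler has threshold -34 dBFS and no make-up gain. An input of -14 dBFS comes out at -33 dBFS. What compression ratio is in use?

Input overshoot = -14 − (-34) = 20 dB; output overshoot = -33 − (-34) = 1 dB.
Ratio = 20 / 1 = 20.

20:1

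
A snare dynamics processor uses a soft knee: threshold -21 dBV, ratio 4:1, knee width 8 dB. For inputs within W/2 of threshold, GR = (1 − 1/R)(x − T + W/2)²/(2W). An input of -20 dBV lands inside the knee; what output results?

-21.171875 dBV

x − T + W/2 = -20 − (-21) + 4 = 5.
GR = (1 − 1/4) × 5² / 16 = 0.75 × 25 / 16 = 1.171875 dB.
Output = -20 − 1.171875 = -21.171875 dBV.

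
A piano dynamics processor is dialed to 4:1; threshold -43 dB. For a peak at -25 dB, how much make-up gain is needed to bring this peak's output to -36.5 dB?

Overshoot 18 dB → 18/4 = 4.5 dB after compression, so the compressed level is -43 + 4.5 = -38.5 dB.
Make-up = target − compressed = -36.5 − (-38.5) = 2 dB.

2 dB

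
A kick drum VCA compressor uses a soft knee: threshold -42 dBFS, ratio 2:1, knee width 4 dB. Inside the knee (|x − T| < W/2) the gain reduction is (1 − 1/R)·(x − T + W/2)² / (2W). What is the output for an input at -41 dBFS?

-41.5625 dBFS

x − T + W/2 = -41 − (-42) + 2 = 3.
GR = (1 − 1/2) × 3² / 8 = 0.5 × 9 / 8 = 0.5625 dB.
Output = -41 − 0.5625 = -41.5625 dBFS.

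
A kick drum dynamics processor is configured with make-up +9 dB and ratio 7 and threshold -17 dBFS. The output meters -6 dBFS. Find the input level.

Before make-up, the level was -6 − 9 = -15 dBFS.
Post-compression overshoot = -15 − (-17) = 2 dB.
Input overshoot = R × output overshoot = 14 dB → input = -17 + 14 = -3 dBFS.

-3 dBFS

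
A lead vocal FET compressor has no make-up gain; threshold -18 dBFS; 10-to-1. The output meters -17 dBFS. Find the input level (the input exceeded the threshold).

-8 dBFS

The compressed level sits -17 − (-18) = 1 dB over threshold.
Input overshoot = R × output overshoot = 10 dB → input = -18 + 10 = -8 dBFS.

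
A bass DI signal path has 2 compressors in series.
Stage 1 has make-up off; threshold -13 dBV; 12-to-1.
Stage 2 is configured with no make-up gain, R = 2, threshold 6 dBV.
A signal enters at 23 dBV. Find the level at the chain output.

Stage 1: 23 dBV is 36 dB over -13 dBV; at 12:1 that becomes 3 dB over, giving -10 dBV.
Stage 2: -10 dBV is at or below the 6 dBV threshold — no compression; output -10 dBV.

-10 dBV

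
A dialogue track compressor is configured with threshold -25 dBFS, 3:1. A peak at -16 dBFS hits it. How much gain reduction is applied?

6 dB

-16 dBFS exceeds the threshold by 9 dB.
At 3:1, output sits 9/3 = 3 dB above threshold.
Gain reduction = 9 − 3 = 6 dB.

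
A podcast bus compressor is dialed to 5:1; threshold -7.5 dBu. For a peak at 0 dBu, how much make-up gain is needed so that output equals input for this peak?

The peak compresses to -7.5 + 7.5/5 = -6 dBu.
To reach 0 dBu requires 0 − (-6) = 6 dB of make-up.

6 dB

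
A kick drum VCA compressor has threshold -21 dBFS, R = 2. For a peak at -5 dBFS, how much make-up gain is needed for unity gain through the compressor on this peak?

The peak compresses to -21 + 16/2 = -13 dBFS.
To reach -5 dBFS requires -5 − (-13) = 8 dB of make-up.

8 dB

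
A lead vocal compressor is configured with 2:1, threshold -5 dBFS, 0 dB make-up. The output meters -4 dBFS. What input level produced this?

That's 1 dB above the -5 dBFS threshold.
Input overshoot = R × output overshoot = 2 dB → input = -5 + 2 = -3 dBFS.

-3 dBFS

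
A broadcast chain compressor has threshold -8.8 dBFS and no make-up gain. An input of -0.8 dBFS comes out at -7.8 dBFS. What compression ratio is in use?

8:1

Input overshoot = -0.8 − (-8.8) = 8 dB; output overshoot = -7.8 − (-8.8) = 1 dB.
Ratio = 8 / 1 = 8.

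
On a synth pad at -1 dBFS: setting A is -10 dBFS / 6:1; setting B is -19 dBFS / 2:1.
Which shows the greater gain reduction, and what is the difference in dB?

B, by 1.5 dB

A: 9 dB over, compressed to 1.5 dB over, so 7.5 dB of GR.
B: 18 dB over, compressed to 9 dB over, so 9 dB of GR.
B reduces 1.5 dB more.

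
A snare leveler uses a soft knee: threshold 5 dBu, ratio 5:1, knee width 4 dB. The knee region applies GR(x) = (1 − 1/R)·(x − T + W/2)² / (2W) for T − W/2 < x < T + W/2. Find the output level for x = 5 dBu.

4.6 dBu

x − T + W/2 = 5 − 5 + 2 = 2.
GR = (1 − 1/5) × 2² / 8 = 0.8 × 4 / 8 = 0.4 dB.
Output = 5 − 0.4 = 4.6 dBu.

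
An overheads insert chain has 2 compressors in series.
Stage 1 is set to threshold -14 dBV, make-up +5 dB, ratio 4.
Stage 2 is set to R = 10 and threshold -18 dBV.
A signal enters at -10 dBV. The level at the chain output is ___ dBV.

Stage 1: -10 dBV is 4 dB over -14 dBV; at 4:1 that becomes 1 dB over, giving -13 dBV; +5 dB make-up → -8 dBV.
Stage 2: 10 dB above -18 dBV, reduced 10:1 to 1 dB above → -17 dBV.

-17 dBV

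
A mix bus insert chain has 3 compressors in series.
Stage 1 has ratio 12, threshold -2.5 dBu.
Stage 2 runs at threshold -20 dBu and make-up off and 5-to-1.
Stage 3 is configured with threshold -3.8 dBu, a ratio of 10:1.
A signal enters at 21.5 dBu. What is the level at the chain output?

-16.1 dBu

Stage 1: 24 dB above -2.5 dBu, reduced 12:1 to 2 dB above → -0.5 dBu.
Stage 2: overshoot 19.5 dB → 19.5/5 = 3.9 dB → -16.1 dBu.
Stage 3: -16.1 dBu is at or below the -3.8 dBu threshold — no compression; output -16.1 dBu.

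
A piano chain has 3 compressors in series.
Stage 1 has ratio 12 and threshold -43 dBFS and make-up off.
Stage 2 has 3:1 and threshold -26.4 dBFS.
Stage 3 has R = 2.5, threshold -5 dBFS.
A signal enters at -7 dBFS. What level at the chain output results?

-40 dBFS

Stage 1: -7 dBFS is 36 dB over -43 dBFS; at 12:1 that becomes 3 dB over, giving -40 dBFS.
Stage 2: -40 dBFS ≤ -26.4 dBFS, so stage 2 doesn't engage; output -40 dBFS.
Stage 3: below threshold (-40 ≤ -5); passes unchanged; output -40 dBFS.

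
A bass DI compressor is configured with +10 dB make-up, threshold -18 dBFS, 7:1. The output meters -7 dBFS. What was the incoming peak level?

-11 dBFS

Remove make-up: -7 − 10 = -17 dBFS.
Post-compression overshoot = -17 − (-18) = 1 dB.
Undo the ratio: input overshoot = 1 × 7 = 7 dB, giving input = -11 dBFS.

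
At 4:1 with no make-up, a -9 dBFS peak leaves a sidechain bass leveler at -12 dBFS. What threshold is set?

Input is 4 dB above T (since output overshoot × R = input overshoot: (-12 − T)·4 = -9 − T gives T = -13 dBFS).
Check: -13 + (-9 − (-13))/4 = -13 + 1 = -12 dBFS. ✓

-13 dBFS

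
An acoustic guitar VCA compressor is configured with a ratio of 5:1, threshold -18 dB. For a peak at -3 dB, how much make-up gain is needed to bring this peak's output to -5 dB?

10 dB

The peak compresses to -18 + 15/5 = -15 dB.
To reach -5 dB requires -5 − (-15) = 10 dB of make-up.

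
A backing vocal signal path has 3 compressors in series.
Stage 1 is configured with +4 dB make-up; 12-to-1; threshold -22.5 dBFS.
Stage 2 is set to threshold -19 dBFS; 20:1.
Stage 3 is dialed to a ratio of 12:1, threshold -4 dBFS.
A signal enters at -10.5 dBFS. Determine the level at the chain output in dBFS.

-18.925 dBFS

Stage 1: 12 dB above -22.5 dBFS, reduced 12:1 to 1 dB above → -21.5 dBFS; +4 dB make-up → -17.5 dBFS.
Stage 2: -17.5 dBFS is 1.5 dB over -19 dBFS; at 20:1 that becomes 0.075 dB over, giving -18.925 dBFS.
Stage 3: below threshold (-18.925 ≤ -4); passes unchanged; output -18.925 dBFS.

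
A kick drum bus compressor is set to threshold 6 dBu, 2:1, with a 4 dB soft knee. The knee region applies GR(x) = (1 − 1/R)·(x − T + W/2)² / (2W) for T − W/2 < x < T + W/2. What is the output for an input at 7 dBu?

6.4375 dBu

x − T + W/2 = 7 − 6 + 2 = 3.
GR = (1 − 1/2) × 3² / 8 = 0.5 × 9 / 8 = 0.5625 dB.
Output = 7 − 0.5625 = 6.4375 dBu.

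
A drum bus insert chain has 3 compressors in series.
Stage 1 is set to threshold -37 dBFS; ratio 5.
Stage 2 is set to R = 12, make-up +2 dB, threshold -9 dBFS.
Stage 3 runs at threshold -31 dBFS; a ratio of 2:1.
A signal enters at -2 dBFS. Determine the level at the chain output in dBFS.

Stage 1: -2 dBFS is 35 dB over -37 dBFS; at 5:1 that becomes 7 dB over, giving -30 dBFS.
Stage 2: -30 dBFS ≤ -9 dBFS, so stage 2 doesn't engage; make-up brings it to -28 dBFS.
Stage 3: -28 dBFS is 3 dB over -31 dBFS; at 2:1 that becomes 1.5 dB over, giving -29.5 dBFS.

-29.5 dBFS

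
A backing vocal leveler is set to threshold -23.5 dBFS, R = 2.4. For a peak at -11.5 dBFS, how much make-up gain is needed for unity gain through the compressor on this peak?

Without make-up, output = threshold + overshoot/2.4 = -23.5 + 5 = -18.5 dBFS.
Gap to target: 7 dB.

7 dB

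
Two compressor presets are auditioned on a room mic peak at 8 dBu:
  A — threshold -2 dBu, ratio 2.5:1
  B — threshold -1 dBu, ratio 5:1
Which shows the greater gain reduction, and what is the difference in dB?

B, by 1.2 dB

A: 10 dB over, compressed to 4 dB over, so 6 dB of GR.
B: 9 dB over, compressed to 1.8 dB over, so 7.2 dB of GR.
Difference: 1.2 dB in favour of B.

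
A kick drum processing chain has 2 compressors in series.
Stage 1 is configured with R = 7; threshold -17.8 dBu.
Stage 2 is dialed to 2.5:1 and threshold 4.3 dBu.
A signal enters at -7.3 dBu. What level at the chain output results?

-16.3 dBu

Stage 1: -7.3 dBu is 10.5 dB over -17.8 dBu; at 7:1 that becomes 1.5 dB over, giving -16.3 dBu.
Stage 2: -16.3 dBu is at or below the 4.3 dBu threshold — no compression; output -16.3 dBu.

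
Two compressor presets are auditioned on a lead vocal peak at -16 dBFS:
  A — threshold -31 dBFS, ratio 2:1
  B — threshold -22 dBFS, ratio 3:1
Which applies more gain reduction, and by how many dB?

A, by 3.5 dB

A: 15 dB over, compressed to 7.5 dB over, so 7.5 dB of GR.
B: 6 dB over, compressed to 2 dB over, so 4 dB of GR.
Difference: 3.5 dB in favour of A.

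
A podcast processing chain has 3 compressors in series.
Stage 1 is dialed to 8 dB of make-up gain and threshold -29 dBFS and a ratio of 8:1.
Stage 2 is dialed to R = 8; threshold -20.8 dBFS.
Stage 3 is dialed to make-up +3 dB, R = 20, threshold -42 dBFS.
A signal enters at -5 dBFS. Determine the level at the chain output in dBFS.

Stage 1: 24 dB above -29 dBFS, reduced 8:1 to 3 dB above → -26 dBFS; +8 dB make-up → -18 dBFS.
Stage 2: 2.8 dB above -20.8 dBFS, reduced 8:1 to 0.35 dB above → -20.45 dBFS.
Stage 3: overshoot 21.55 dB → 21.55/20 = 1.0775 dB → -40.9225 dBFS; +3 dB make-up → -37.9225 dBFS.

-37.9225 dBFS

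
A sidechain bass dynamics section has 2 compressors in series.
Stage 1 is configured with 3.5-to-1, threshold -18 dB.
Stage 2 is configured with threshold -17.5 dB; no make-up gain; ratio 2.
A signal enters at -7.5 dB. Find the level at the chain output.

-16.25 dB

Stage 1: 10.5 dB above -18 dB, reduced 3.5:1 to 3 dB above → -15 dB.
Stage 2: overshoot 2.5 dB → 2.5/2 = 1.25 dB → -16.25 dB.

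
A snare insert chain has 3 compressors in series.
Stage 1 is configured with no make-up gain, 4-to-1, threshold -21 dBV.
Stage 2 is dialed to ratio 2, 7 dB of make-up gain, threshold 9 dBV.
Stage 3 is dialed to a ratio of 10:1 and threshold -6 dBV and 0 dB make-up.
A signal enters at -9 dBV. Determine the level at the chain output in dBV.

-11 dBV

Stage 1: -9 dBV is 12 dB over -21 dBV; at 4:1 that becomes 3 dB over, giving -18 dBV.
Stage 2: -18 dBV ≤ 9 dBV, so stage 2 doesn't engage; make-up brings it to -11 dBV.
Stage 3: -11 dBV ≤ -6 dBV, so stage 3 doesn't engage; output -11 dBV.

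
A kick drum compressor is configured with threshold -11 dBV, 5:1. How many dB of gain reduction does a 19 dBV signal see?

Overshoot = 19 − (-11) = 30 dB.
A 5:1 ratio leaves 6 dB of that excess.
GR = overshoot in − overshoot out = 30 − 6 = 24 dB.

24 dB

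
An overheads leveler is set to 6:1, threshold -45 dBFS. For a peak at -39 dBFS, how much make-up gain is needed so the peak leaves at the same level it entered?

Overshoot 6 dB → 6/6 = 1 dB after compression, so the compressed level is -45 + 1 = -44 dBFS.
Make-up = target − compressed = -39 − (-44) = 5 dB.

5 dB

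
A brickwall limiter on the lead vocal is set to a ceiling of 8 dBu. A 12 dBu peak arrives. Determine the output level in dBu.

At ∞:1, everything above 8 dBu is held at the ceiling.

8 dBu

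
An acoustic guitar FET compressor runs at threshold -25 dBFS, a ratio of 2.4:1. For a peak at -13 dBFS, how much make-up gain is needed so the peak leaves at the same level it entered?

The peak compresses to -25 + 12/2.4 = -20 dBFS.
To reach -13 dBFS requires -13 − (-20) = 7 dB of make-up.

7 dB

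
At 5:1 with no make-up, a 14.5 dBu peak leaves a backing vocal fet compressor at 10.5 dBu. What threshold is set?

9.5 dBu

Let T be the threshold. Output overshoot = (input overshoot)/R, so 10.5 − T = (14.5 − T)/5.
5·(10.5 − T) = 14.5 − T → 4·T = 52.5 − 14.5 = 38.
T = 38/4 = 9.5 dBu.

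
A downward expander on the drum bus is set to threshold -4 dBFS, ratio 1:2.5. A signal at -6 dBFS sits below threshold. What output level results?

Below threshold, a 1:2.5 expander applies gain = (2.5−1)×(T − x) of attenuation.
(2.5−1) × 2 = 3 dB, so output = -6 − 3 = -9 dBFS.

-9 dBFS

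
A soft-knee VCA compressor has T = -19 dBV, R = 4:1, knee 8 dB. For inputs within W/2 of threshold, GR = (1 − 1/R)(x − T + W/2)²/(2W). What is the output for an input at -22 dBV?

-22.046875 dBV

x − T + W/2 = -22 − (-19) + 4 = 1.
GR = (1 − 1/4) × 1² / 16 = 0.75 × 1 / 16 = 0.046875 dB.
Output = -22 − 0.046875 = -22.046875 dBV.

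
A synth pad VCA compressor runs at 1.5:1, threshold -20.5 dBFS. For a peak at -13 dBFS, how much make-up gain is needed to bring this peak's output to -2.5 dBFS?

13 dB

Without make-up, output = threshold + overshoot/1.5 = -20.5 + 5 = -15.5 dBFS.
Gap to target: 13 dB.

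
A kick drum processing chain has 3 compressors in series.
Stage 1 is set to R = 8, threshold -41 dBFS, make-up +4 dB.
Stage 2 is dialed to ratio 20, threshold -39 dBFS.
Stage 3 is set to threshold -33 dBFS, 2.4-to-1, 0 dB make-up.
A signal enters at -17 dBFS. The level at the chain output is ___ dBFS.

-38.75 dBFS

Stage 1: 24 dB above -41 dBFS, reduced 8:1 to 3 dB above → -38 dBFS; +4 dB make-up → -34 dBFS.
Stage 2: -34 dBFS is 5 dB over -39 dBFS; at 20:1 that becomes 0.25 dB over, giving -38.75 dBFS.
Stage 3: -38.75 dBFS is at or below the -33 dBFS threshold — no compression; output -38.75 dBFS.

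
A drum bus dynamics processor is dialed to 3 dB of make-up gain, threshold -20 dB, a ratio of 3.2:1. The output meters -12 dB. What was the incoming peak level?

Stripping the +3 dB make-up gives -15 dB at the gain stage.
Post-compression overshoot = -15 − (-20) = 5 dB.
Input overshoot = R × output overshoot = 16 dB → input = -20 + 16 = -4 dB.

-4 dB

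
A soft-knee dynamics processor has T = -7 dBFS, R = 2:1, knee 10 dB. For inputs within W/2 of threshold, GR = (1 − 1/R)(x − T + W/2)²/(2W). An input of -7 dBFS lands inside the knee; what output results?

x − T + W/2 = -7 − (-7) + 5 = 5.
GR = (1 − 1/2) × 5² / 20 = 0.5 × 25 / 20 = 0.625 dB.
Output = -7 − 0.625 = -7.625 dBFS.

-7.625 dBFS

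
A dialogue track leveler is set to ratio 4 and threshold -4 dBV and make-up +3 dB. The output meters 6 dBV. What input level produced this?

24 dBV

Stripping the +3 dB make-up gives 3 dBV at the gain stage.
Post-compression overshoot = 3 − (-4) = 7 dB.
Undo the ratio: input overshoot = 7 × 4 = 28 dB, giving input = 24 dBV.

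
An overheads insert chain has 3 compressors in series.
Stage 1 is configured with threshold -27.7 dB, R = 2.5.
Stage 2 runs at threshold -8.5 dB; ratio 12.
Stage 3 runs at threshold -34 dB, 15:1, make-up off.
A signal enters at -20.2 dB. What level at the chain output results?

-33.38 dB

Stage 1: 7.5 dB above -27.7 dB, reduced 2.5:1 to 3 dB above → -24.7 dB.
Stage 2: -24.7 dB ≤ -8.5 dB, so stage 2 doesn't engage; output -24.7 dB.
Stage 3: -24.7 dB is 9.3 dB over -34 dB; at 15:1 that becomes 0.62 dB over, giving -33.38 dB.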